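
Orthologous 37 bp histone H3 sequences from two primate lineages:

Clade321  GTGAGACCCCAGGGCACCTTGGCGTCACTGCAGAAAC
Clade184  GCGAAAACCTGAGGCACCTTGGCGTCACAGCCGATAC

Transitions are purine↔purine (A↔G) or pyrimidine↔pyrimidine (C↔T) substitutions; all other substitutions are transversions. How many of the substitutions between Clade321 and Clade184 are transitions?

The sequences differ at positions 2 (T/C, transition), 5 (G/A, transition), 7 (C/A, transversion), 10 (C/T, transition), 11 (A/G, transition), 12 (G/A, transition), 29 (T/A, transversion), 32 (A/C, transversion), 35 (A/T, transversion).
Of the 9 differences, 5 transitions and 4 transversions, so the answer is 5.

5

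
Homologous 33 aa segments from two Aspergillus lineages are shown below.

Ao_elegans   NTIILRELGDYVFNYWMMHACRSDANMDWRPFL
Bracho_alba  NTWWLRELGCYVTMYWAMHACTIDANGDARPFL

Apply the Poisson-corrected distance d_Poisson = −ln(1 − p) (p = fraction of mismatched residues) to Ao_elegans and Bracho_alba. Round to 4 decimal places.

0.3610

Differing sites — 3:I/W; 4:I/W; 10:D/C; 13:F/T; 14:N/M; 17:M/A; 22:R/T; 23:S/I; 27:M/G; 29:W/A.
p = 10/33 = 0.303030.
d = −ln(1 − 0.303030) = −ln(0.696970) = 0.3610.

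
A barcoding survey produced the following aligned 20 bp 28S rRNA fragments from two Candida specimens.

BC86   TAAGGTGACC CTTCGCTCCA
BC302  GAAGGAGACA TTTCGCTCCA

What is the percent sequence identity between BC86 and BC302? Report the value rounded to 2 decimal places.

Differing sites — 1:T/G; 6:T/A; 10:C/A; 11:C/T.
16 of the 20 sites match, so the percent identity is 16/20 × 100 = 80.00%.

80.00%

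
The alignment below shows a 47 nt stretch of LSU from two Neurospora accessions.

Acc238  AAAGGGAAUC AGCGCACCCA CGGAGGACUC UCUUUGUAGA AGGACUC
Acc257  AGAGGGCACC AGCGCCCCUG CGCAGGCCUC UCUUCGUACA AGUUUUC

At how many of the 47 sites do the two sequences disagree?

13

The sequences differ at positions 2 (A/G), 7 (A/C), 9 (U/C), 16 (A/C), 19 (C/U), 20 (A/G), 23 (G/C), 27 (A/C), 35 (U/C), 39 (G/C), 43 (G/U), 44 (A/U), 45 (C/U).
That gives 13 mismatches out of 47 aligned sites, so the Hamming distance is 13.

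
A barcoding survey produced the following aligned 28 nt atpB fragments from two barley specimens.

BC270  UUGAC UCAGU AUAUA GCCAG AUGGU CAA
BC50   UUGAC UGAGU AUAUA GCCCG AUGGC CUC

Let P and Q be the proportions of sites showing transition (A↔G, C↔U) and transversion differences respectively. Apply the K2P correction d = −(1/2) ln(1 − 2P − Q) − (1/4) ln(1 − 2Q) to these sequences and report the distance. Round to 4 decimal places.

0.2047

The sequences differ at positions 7 (C/G, transversion), 19 (A/C, transversion), 25 (U/C, transition), 27 (A/U, transversion), 28 (A/C, transversion).
Of the 5 differences, 1 transition and 4 transversions over 28 sites: P = 1/28 = 0.035714, Q = 4/28 = 0.142857.
d = −0.5·ln(0.785715) − 0.25·ln(0.714286) = −0.5·(-0.241161) − 0.25·(-0.336472) = 0.2047.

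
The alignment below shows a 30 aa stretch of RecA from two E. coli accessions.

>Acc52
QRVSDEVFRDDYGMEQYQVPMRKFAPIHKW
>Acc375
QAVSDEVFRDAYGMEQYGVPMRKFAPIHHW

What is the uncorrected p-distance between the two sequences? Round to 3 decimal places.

0.133

The sequences differ at positions 2 (R/A), 11 (D/A), 18 (Q/G), 29 (K/H).
There are 4 differences over 30 sites, so p = 4/30 = 0.133.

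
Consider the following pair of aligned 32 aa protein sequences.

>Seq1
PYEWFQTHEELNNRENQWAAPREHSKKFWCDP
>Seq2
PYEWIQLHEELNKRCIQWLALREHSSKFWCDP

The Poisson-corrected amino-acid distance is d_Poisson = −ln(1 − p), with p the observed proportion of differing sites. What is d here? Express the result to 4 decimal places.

0.2877

Mismatches occur at site 5 (F↔I), site 7 (T↔L), site 13 (N↔K), site 15 (E↔C), site 16 (N↔I), site 19 (A↔L), site 21 (P↔L), site 26 (K↔S).
p = 8/32 = 0.250000.
d = −ln(1 − 0.250000) = −ln(0.750000) = 0.2877.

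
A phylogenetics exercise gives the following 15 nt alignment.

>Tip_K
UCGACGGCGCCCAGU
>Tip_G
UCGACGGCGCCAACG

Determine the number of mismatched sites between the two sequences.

The sequences differ at positions 12 (C/A), 14 (G/C), 15 (U/G).
That gives 3 mismatches out of 15 aligned sites, so the Hamming distance is 3.

3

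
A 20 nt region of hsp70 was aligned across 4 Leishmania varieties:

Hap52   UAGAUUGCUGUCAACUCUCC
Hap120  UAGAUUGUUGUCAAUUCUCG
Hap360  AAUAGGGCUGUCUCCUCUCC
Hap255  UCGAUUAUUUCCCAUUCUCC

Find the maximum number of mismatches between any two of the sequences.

12

Pairwise Hamming distances:
  Hap52 vs Hap120: 3
  Hap52 vs Hap360: 6
  Hap52 vs Hap255: 7
  Hap120 vs Hap360: 9
  Hap120 vs Hap255: 6
  Hap360 vs Hap255: 12
The largest is 12, between Hap360 and Hap255.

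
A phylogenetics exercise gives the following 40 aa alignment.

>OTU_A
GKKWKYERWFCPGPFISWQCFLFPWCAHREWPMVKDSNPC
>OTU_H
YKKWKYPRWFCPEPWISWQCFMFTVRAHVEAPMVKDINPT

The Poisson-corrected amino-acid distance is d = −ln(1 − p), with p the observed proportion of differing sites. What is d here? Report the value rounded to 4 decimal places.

Mismatches occur at site 1 (G/Y), site 7 (E/P), site 13 (G/E), site 15 (F/W), site 22 (L/M), site 24 (P/T), site 25 (W/V), site 26 (C/R), site 29 (R/V), site 31 (W/A), site 37 (S/I), site 40 (C/T).
p = 12/40 = 0.300000.
d = −ln(1 − 0.300000) = −ln(0.700000) = 0.3567.

0.3567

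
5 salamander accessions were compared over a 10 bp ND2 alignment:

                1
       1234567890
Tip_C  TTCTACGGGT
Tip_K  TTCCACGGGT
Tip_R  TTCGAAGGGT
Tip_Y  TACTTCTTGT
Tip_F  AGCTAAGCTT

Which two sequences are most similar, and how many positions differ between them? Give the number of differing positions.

1

Pairwise Hamming distances:
  Tip_C vs Tip_K: 1
  Tip_C vs Tip_R: 2
  Tip_C vs Tip_Y: 4
  Tip_C vs Tip_F: 5
  Tip_K vs Tip_R: 2
  Tip_K vs Tip_Y: 5
  Tip_K vs Tip_F: 6
  Tip_R vs Tip_Y: 6
  Tip_R vs Tip_F: 5
  Tip_Y vs Tip_F: 7
The smallest is 1, between Tip_C and Tip_K.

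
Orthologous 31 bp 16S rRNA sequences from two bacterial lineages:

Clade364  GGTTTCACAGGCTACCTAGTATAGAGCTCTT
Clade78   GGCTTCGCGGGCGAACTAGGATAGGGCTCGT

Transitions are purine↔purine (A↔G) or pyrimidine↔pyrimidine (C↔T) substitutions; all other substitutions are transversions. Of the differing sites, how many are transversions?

Differing sites — 3:T/C (Ti); 7:A/G (Ti); 9:A/G (Ti); 13:T/G (Tv); 15:C/A (Tv); 20:T/G (Tv); 25:A/G (Ti); 30:T/G (Tv).
Of the 8 differences, 4 transitions and 4 transversions, so the answer is 4.

4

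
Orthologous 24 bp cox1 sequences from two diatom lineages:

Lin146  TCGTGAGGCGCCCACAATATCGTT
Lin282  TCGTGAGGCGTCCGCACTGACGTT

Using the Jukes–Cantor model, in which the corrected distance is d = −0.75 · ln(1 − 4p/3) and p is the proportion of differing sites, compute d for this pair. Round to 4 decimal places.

0.2441

Differing sites — 11:C/T; 14:A/G; 17:A/C; 19:A/G; 20:T/A.
p = 5/24 = 0.208333.
d = −0.75 · ln(1 − (4/3)·0.208333) = −0.75 · ln(0.722223) = −0.75 · (-0.325421) = 0.2441.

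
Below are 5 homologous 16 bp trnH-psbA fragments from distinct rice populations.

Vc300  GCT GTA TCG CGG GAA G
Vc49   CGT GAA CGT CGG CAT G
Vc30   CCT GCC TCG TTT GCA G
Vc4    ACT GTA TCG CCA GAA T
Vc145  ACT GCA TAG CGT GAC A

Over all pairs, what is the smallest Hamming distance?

4

Pairwise Hamming distances:
  Vc300 vs Vc49: 8
  Vc300 vs Vc30: 7
  Vc300 vs Vc4: 4
  Vc300 vs Vc145: 6
  Vc49 vs Vc30: 12
  Vc49 vs Vc4: 11
  Vc49 vs Vc145: 10
  Vc30 vs Vc4: 8
  Vc30 vs Vc145: 8
  Vc4 vs Vc145: 6
The smallest is 4, between Vc300 and Vc4.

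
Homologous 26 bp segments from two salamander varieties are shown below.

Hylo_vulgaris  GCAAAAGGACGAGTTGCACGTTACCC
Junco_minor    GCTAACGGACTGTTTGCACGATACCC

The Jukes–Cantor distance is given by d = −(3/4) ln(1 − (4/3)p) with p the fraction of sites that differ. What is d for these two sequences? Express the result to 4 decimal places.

0.2758

Mismatches occur at site 3 (A→T), site 6 (A→C), site 11 (G→T), site 12 (A→G), site 13 (G→T), site 21 (T→A).
p = 6/26 = 0.230769.
d = −0.75 · ln(1 − (4/3)·0.230769) = −0.75 · ln(0.692308) = −0.75 · (-0.367724) = 0.2758.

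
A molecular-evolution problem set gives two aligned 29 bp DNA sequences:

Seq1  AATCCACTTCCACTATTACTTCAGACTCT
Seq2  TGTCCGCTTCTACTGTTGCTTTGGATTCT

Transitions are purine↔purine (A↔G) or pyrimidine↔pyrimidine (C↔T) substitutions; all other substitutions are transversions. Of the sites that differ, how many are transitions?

8

Mismatches occur at site 1 (A→T, transversion), site 2 (A→G, transition), site 6 (A→G, transition), site 11 (C→T, transition), site 15 (A→G, transition), site 18 (A→G, transition), site 22 (C→T, transition), site 23 (A→G, transition), site 26 (C→T, transition).
Of the 9 differences, 8 transitions and 1 transversion, so the answer is 8.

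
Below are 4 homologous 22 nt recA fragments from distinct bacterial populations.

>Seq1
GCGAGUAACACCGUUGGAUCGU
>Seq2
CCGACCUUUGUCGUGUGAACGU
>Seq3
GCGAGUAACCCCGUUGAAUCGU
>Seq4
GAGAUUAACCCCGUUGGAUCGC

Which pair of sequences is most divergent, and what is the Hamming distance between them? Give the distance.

Pairwise Hamming distances:
  Seq1 vs Seq2: 11
  Seq1 vs Seq3: 2
  Seq1 vs Seq4: 4
  Seq2 vs Seq3: 12
  Seq2 vs Seq4: 13
  Seq3 vs Seq4: 4
The largest is 13, between Seq2 and Seq4.

13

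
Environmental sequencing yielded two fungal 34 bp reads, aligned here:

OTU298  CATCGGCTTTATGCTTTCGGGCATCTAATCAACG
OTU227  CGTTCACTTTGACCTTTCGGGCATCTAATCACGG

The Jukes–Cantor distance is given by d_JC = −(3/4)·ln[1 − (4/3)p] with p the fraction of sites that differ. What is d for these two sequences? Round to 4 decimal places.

Mismatches occur at site 2 (A→G), site 4 (C→T), site 5 (G→C), site 6 (G→A), site 11 (A→G), site 12 (T→A), site 13 (G→C), site 32 (A→C), site 33 (C→G).
p = 9/34 = 0.264706.
d = −0.75 · ln(1 − (4/3)·0.264706) = −0.75 · ln(0.647059) = −0.75 · (-0.435318) = 0.3265.

0.3265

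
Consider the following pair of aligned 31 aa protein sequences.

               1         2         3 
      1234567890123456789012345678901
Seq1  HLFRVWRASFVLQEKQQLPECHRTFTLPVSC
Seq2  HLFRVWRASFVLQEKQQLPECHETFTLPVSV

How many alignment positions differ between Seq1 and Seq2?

The sequences differ at positions 23 (R/E), 31 (C/V).
That gives 2 mismatches out of 31 aligned sites, so the Hamming distance is 2.

2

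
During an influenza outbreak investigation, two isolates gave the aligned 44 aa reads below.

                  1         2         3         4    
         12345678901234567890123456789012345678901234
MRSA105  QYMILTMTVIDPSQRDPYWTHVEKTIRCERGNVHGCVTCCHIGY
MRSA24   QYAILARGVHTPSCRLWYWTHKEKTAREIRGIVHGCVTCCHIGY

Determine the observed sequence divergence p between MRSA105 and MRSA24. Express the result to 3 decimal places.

0.318

Mismatches occur at site 3 (M→A), site 6 (T→A), site 7 (M→R), site 8 (T→G), site 10 (I→H), site 11 (D→T), site 14 (Q→C), site 16 (D→L), site 17 (P→W), site 22 (V→K), site 26 (I→A), site 28 (C→E), site 29 (E→I), site 32 (N→I).
There are 14 differences over 44 sites, so p = 14/44 = 0.318.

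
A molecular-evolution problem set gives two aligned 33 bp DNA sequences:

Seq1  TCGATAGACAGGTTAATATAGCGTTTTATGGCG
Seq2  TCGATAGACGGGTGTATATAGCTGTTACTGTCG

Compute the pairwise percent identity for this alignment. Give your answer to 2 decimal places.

75.76%

Differing sites — 10:A/G; 14:T/G; 15:A/T; 23:G/T; 24:T/G; 27:T/A; 28:A/C; 31:G/T.
25 of the 33 sites match, so the percent identity is 25/33 × 100 = 75.76%.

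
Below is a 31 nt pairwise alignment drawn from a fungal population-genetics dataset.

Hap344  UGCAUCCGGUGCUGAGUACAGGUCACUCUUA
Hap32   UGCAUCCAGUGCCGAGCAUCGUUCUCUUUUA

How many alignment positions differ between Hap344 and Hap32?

8

The sequences differ at positions 8 (G/A), 13 (U/C), 17 (U/C), 19 (C/U), 20 (A/C), 22 (G/U), 25 (A/U), 28 (C/U).
That gives 8 mismatches out of 31 aligned sites, so the Hamming distance is 8.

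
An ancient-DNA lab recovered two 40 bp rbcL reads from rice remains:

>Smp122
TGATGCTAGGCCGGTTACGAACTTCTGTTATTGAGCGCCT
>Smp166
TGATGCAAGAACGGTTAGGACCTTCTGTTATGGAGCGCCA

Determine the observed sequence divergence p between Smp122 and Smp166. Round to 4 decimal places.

The sequences differ at positions 7 (T/A), 10 (G/A), 11 (C/A), 18 (C/G), 21 (A/C), 32 (T/G), 40 (T/A).
There are 7 differences over 40 sites, so p = 7/40 = 0.1750.

0.1750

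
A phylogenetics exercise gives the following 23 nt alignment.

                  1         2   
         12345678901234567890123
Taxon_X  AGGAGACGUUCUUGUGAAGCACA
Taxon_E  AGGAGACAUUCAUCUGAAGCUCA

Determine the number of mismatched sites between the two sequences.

The sequences differ at positions 8 (G/A), 12 (U/A), 14 (G/C), 21 (A/U).
That gives 4 mismatches out of 23 aligned sites, so the Hamming distance is 4.

4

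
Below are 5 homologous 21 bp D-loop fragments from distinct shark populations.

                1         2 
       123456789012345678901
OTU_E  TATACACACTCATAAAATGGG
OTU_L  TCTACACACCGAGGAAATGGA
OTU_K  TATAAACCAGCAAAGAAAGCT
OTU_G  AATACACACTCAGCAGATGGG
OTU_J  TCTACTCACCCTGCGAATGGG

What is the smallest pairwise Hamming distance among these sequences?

Pairwise Hamming distances:
  OTU_E vs OTU_L: 6
  OTU_E vs OTU_K: 9
  OTU_E vs OTU_G: 4
  OTU_E vs OTU_J: 7
  OTU_L vs OTU_K: 12
  OTU_L vs OTU_G: 7
  OTU_L vs OTU_J: 6
  OTU_K vs OTU_G: 12
  OTU_K vs OTU_J: 12
  OTU_G vs OTU_J: 7
The smallest is 4, between OTU_E and OTU_G.

4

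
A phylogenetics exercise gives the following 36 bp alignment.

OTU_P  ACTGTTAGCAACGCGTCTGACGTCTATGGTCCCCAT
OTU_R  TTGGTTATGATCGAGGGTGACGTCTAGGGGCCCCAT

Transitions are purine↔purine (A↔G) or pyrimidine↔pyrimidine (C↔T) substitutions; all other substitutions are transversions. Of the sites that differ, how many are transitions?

1

The sequences differ at positions 1 (A/T, transversion), 2 (C/T, transition), 3 (T/G, transversion), 8 (G/T, transversion), 9 (C/G, transversion), 11 (A/T, transversion), 14 (C/A, transversion), 16 (T/G, transversion), 17 (C/G, transversion), 27 (T/G, transversion), 30 (T/G, transversion).
Of the 11 differences, 1 transition and 10 transversions, so the answer is 1.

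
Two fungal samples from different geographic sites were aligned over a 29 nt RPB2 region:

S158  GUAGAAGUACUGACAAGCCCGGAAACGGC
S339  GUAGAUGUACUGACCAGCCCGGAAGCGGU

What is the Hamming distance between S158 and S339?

4

Mismatches occur at site 6 (A→U), site 15 (A→C), site 25 (A→G), site 29 (C→U).
That gives 4 mismatches out of 29 aligned sites, so the Hamming distance is 4.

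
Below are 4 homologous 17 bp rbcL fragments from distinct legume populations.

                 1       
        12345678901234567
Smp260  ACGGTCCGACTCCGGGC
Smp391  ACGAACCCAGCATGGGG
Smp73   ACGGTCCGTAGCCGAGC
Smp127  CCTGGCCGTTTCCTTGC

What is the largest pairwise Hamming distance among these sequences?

13

Pairwise Hamming distances:
  Smp260 vs Smp391: 8
  Smp260 vs Smp73: 4
  Smp260 vs Smp127: 7
  Smp391 vs Smp73: 10
  Smp391 vs Smp127: 13
  Smp73 vs Smp127: 7
The largest is 13, between Smp391 and Smp127.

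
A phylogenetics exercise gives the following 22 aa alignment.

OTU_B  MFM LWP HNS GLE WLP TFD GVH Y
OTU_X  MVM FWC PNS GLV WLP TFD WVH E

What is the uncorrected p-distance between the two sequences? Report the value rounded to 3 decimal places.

0.318

Mismatches occur at site 2 (F↔V), site 4 (L↔F), site 6 (P↔C), site 7 (H↔P), site 12 (E↔V), site 19 (G↔W), site 22 (Y↔E).
There are 7 differences over 22 sites, so p = 7/22 = 0.318.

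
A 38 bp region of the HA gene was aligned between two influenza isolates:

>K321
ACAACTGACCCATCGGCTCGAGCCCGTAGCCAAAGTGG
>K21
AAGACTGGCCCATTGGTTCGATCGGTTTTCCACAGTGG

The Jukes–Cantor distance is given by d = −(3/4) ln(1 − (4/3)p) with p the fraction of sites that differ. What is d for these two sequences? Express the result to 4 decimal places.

The sequences differ at positions 2 (C/A), 3 (A/G), 8 (A/G), 14 (C/T), 17 (C/T), 22 (G/T), 24 (C/G), 25 (C/G), 26 (G/T), 28 (A/T), 29 (G/T), 33 (A/C).
p = 12/38 = 0.315789.
d = −0.75 · ln(1 − (4/3)·0.315789) = −0.75 · ln(0.578948) = −0.75 · (-0.546543) = 0.4099.

0.4099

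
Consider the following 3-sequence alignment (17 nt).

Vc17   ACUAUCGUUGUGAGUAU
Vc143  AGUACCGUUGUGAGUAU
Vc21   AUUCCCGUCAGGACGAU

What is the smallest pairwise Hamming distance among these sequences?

Pairwise Hamming distances:
  Vc17 vs Vc143: 2
  Vc17 vs Vc21: 8
  Vc143 vs Vc21: 7
The smallest is 2, between Vc17 and Vc143.

2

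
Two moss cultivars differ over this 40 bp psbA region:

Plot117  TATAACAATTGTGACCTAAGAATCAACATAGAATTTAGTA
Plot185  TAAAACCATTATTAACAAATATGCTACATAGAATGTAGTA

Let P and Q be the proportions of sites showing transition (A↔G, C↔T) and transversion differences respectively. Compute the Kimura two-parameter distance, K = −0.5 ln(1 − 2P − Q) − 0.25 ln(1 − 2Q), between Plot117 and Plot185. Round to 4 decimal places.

0.3516

Differing sites — 3:T/A (Tv); 7:A/C (Tv); 11:G/A (Ti); 13:G/T (Tv); 15:C/A (Tv); 17:T/A (Tv); 20:G/T (Tv); 22:A/T (Tv); 23:T/G (Tv); 25:A/T (Tv); 35:T/G (Tv).
Of the 11 differences, 1 transition and 10 transversions over 40 sites: P = 1/40 = 0.025000, Q = 10/40 = 0.250000.
d = −0.5·ln(0.700000) − 0.25·ln(0.500000) = −0.5·(-0.356675) − 0.25·(-0.693147) = 0.3516.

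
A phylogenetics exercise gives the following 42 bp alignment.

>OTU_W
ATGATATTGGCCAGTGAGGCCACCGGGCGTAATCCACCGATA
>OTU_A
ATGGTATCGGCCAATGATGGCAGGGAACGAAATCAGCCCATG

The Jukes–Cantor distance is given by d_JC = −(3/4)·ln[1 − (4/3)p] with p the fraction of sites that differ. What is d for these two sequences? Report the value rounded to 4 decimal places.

Differing sites — 4:A/G; 8:T/C; 14:G/A; 18:G/T; 20:C/G; 23:C/G; 24:C/G; 26:G/A; 27:G/A; 30:T/A; 35:C/A; 36:A/G; 39:G/C; 42:A/G.
p = 14/42 = 0.333333.
d = −0.75 · ln(1 − (4/3)·0.333333) = −0.75 · ln(0.555556) = −0.75 · (-0.587786) = 0.4408.

0.4408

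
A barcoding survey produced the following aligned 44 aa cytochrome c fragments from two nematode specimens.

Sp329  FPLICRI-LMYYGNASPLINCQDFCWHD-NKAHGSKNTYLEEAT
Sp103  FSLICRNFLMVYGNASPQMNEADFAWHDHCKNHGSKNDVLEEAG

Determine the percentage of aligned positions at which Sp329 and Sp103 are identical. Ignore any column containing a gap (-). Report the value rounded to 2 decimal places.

69.05%

Excluding the 2 gap columns leaves 42 comparable sites.
Differing sites — 2:P/S; 7:I/N; 11:Y/V; 18:L/Q; 19:I/M; 21:C/E; 22:Q/A; 25:C/A; 30:N/C; 32:A/N; 38:T/D; 39:Y/V; 44:T/G.
29 of the 42 comparable sites match, so the percent identity is 29/42 × 100 = 69.05%.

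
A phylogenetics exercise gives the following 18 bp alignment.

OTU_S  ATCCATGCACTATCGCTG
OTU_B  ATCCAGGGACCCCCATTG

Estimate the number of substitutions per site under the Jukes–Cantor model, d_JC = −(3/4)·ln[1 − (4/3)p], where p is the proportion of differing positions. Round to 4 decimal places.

Mismatches occur at site 6 (T→G), site 8 (C→G), site 11 (T→C), site 12 (A→C), site 13 (T→C), site 15 (G→A), site 16 (C→T).
p = 7/18 = 0.388889.
d = −0.75 · ln(1 − (4/3)·0.388889) = −0.75 · ln(0.481481) = −0.75 · (-0.730889) = 0.5482.

0.5482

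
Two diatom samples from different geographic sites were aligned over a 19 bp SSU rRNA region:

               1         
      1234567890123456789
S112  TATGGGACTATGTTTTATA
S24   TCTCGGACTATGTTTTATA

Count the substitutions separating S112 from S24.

2

Mismatches occur at site 2 (A↔C), site 4 (G↔C).
That gives 2 mismatches out of 19 aligned sites, so the Hamming distance is 2.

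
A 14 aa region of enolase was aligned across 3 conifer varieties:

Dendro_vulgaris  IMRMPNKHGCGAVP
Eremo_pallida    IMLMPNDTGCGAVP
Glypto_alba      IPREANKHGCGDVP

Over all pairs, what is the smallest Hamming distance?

3

Pairwise Hamming distances:
  Dendro_vulgaris vs Eremo_pallida: 3
  Dendro_vulgaris vs Glypto_alba: 4
  Eremo_pallida vs Glypto_alba: 7
The smallest is 3, between Dendro_vulgaris and Eremo_pallida.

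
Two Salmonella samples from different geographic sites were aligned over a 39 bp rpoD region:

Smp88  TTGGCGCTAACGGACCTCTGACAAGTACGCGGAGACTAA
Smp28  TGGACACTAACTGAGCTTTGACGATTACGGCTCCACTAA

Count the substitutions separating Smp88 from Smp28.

13

The sequences differ at positions 2 (T/G), 4 (G/A), 6 (G/A), 12 (G/T), 15 (C/G), 18 (C/T), 23 (A/G), 25 (G/T), 30 (C/G), 31 (G/C), 32 (G/T), 33 (A/C), 34 (G/C).
That gives 13 mismatches out of 39 aligned sites, so the Hamming distance is 13.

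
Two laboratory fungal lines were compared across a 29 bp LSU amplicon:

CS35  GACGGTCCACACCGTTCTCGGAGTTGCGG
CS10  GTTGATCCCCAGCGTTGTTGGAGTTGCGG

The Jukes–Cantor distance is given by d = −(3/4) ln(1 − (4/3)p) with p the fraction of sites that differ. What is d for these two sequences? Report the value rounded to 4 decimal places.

0.2913

The sequences differ at positions 2 (A/T), 3 (C/T), 5 (G/A), 9 (A/C), 12 (C/G), 17 (C/G), 19 (C/T).
p = 7/29 = 0.241379.
d = −0.75 · ln(1 − (4/3)·0.241379) = −0.75 · ln(0.678161) = −0.75 · (-0.388371) = 0.2913.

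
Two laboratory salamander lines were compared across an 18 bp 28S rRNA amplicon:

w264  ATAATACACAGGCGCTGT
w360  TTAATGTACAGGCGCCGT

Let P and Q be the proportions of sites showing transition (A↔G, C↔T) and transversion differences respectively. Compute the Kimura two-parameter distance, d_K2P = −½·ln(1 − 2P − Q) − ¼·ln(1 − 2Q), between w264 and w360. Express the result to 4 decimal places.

0.2757

The sequences differ at positions 1 (A/T, transversion), 6 (A/G, transition), 7 (C/T, transition), 16 (T/C, transition).
Of the 4 differences, 3 transitions and 1 transversion over 18 sites: P = 3/18 = 0.166667, Q = 1/18 = 0.055556.
d = −0.5·ln(0.611110) − 0.25·ln(0.888888) = −0.5·(-0.492478) − 0.25·(-0.117784) = 0.2757.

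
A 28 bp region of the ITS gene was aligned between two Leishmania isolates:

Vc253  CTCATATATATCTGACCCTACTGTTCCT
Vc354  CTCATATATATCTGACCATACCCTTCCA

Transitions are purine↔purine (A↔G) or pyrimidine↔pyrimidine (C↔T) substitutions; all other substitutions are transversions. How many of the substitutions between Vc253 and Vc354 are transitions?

1

The sequences differ at positions 18 (C/A, transversion), 22 (T/C, transition), 23 (G/C, transversion), 28 (T/A, transversion).
Of the 4 differences, 1 transition and 3 transversions, so the answer is 1.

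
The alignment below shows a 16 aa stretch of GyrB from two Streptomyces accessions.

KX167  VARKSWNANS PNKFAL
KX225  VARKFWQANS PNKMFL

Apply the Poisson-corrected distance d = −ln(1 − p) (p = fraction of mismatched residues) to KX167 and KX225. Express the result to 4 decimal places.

Differing sites — 5:S/F; 7:N/Q; 14:F/M; 15:A/F.
p = 4/16 = 0.250000.
d = −ln(1 − 0.250000) = −ln(0.750000) = 0.2877.

0.2877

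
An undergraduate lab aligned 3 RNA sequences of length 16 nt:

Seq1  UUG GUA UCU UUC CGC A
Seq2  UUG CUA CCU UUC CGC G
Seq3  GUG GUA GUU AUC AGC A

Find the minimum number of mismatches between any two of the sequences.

3

Pairwise Hamming distances:
  Seq1 vs Seq2: 3
  Seq1 vs Seq3: 5
  Seq2 vs Seq3: 7
The smallest is 3, between Seq1 and Seq2.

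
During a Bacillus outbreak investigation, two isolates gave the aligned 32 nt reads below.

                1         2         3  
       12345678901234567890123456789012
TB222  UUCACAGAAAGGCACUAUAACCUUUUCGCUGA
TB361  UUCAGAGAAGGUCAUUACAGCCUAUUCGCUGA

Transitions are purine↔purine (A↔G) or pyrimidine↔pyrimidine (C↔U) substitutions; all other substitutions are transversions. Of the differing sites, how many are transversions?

3

Mismatches occur at site 5 (C↔G, transversion), site 10 (A↔G, transition), site 12 (G↔U, transversion), site 15 (C↔U, transition), site 18 (U↔C, transition), site 20 (A↔G, transition), site 24 (U↔A, transversion).
Of the 7 differences, 4 transitions and 3 transversions, so the answer is 3.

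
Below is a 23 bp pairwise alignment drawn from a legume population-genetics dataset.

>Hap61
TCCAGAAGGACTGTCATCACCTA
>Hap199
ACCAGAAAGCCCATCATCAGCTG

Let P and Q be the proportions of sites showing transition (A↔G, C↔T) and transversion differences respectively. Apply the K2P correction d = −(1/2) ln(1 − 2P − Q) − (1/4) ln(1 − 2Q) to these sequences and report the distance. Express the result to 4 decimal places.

Differing sites — 1:T/A (Tv); 8:G/A (Ti); 10:A/C (Tv); 12:T/C (Ti); 13:G/A (Ti); 20:C/G (Tv); 23:A/G (Ti).
Of the 7 differences, 4 transitions and 3 transversions over 23 sites: P = 4/23 = 0.173913, Q = 3/23 = 0.130435.
d = −0.5·ln(0.521739) − 0.25·ln(0.739130) = −0.5·(-0.650588) − 0.25·(-0.302281) = 0.4009.

0.4009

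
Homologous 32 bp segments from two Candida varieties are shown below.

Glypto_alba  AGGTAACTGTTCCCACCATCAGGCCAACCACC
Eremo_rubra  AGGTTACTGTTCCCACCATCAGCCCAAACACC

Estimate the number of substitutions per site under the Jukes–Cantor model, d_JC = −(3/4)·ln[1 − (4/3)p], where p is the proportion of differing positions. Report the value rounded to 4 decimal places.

0.1001

Mismatches occur at site 5 (A↔T), site 23 (G↔C), site 28 (C↔A).
p = 3/32 = 0.093750.
d = −0.75 · ln(1 − (4/3)·0.093750) = −0.75 · ln(0.875000) = −0.75 · (-0.133531) = 0.1001.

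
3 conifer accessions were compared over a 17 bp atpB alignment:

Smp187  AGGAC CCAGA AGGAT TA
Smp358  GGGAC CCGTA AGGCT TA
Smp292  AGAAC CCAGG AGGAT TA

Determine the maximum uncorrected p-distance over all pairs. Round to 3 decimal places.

Pairwise Hamming distances:
  Smp187 vs Smp358: 4
  Smp187 vs Smp292: 2
  Smp358 vs Smp292: 6
The largest is 6 mismatches, between Smp358 and Smp292; p = 6/17 = 0.353.

0.353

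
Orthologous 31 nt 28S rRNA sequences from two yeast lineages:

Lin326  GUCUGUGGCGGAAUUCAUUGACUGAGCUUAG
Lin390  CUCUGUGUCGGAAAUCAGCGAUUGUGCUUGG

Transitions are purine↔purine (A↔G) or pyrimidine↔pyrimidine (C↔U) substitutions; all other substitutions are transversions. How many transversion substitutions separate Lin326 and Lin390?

Mismatches occur at site 1 (G↔C, transversion), site 8 (G↔U, transversion), site 14 (U↔A, transversion), site 18 (U↔G, transversion), site 19 (U↔C, transition), site 22 (C↔U, transition), site 25 (A↔U, transversion), site 30 (A↔G, transition).
Of the 8 differences, 3 transitions and 5 transversions, so the answer is 5.

5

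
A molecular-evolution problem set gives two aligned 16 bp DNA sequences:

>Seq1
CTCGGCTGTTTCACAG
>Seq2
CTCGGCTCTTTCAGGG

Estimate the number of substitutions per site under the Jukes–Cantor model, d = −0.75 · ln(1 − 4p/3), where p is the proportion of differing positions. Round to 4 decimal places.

Differing sites — 8:G/C; 14:C/G; 15:A/G.
p = 3/16 = 0.187500.
d = −0.75 · ln(1 − (4/3)·0.187500) = −0.75 · ln(0.750000) = −0.75 · (-0.287682) = 0.2158.

0.2158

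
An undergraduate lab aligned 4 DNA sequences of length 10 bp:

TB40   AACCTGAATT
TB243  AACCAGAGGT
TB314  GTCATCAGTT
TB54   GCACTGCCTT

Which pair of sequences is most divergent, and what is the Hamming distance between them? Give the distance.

Pairwise Hamming distances:
  TB40 vs TB243: 3
  TB40 vs TB314: 5
  TB40 vs TB54: 5
  TB243 vs TB314: 6
  TB243 vs TB54: 7
  TB314 vs TB54: 6
The largest is 7, between TB243 and TB54.

7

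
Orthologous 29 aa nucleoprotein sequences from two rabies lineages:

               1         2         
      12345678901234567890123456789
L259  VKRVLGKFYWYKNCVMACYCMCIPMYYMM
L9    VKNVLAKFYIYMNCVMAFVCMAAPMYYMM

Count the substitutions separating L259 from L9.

Differing sites — 3:R/N; 6:G/A; 10:W/I; 12:K/M; 18:C/F; 19:Y/V; 22:C/A; 23:I/A.
That gives 8 mismatches out of 29 aligned sites, so the Hamming distance is 8.

8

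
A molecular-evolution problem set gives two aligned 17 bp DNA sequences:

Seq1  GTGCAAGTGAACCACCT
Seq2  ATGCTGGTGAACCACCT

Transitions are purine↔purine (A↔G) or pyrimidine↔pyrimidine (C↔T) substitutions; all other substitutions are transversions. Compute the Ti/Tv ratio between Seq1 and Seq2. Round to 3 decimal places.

Differing sites — 1:G/A (Ti); 5:A/T (Tv); 6:A/G (Ti).
Of the 3 differences, 2 transitions and 1 transversion, so Ti/Tv = 2/1 = 2.000.

2.000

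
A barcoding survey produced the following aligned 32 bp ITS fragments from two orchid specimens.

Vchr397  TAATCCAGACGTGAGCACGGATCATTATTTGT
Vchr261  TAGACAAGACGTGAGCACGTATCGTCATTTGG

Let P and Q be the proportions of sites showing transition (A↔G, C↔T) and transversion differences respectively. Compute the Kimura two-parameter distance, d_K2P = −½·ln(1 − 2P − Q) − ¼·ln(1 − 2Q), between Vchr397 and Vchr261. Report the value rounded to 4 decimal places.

0.2593

Mismatches occur at site 3 (A↔G, transition), site 4 (T↔A, transversion), site 6 (C↔A, transversion), site 20 (G↔T, transversion), site 24 (A↔G, transition), site 26 (T↔C, transition), site 32 (T↔G, transversion).
Of the 7 differences, 3 transitions and 4 transversions over 32 sites: P = 3/32 = 0.093750, Q = 4/32 = 0.125000.
d = −0.5·ln(0.687500) − 0.25·ln(0.750000) = −0.5·(-0.374693) − 0.25·(-0.287682) = 0.2593.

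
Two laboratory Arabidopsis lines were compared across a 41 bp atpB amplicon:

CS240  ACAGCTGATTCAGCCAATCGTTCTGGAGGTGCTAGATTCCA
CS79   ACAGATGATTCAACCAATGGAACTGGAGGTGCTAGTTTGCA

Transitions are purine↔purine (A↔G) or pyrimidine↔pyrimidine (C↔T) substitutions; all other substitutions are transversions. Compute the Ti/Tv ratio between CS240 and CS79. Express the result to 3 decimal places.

Differing sites — 5:C/A (Tv); 13:G/A (Ti); 19:C/G (Tv); 21:T/A (Tv); 22:T/A (Tv); 36:A/T (Tv); 39:C/G (Tv).
Of the 7 differences, 1 transition and 6 transversions, so Ti/Tv = 1/6 = 0.167.

0.167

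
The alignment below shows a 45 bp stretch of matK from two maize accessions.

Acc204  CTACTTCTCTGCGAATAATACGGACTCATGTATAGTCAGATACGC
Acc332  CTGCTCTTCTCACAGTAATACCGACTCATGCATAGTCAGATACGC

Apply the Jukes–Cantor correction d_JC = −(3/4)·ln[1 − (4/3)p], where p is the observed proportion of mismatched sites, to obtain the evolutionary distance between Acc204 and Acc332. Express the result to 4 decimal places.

The sequences differ at positions 3 (A/G), 6 (T/C), 7 (C/T), 11 (G/C), 12 (C/A), 13 (G/C), 15 (A/G), 22 (G/C), 31 (T/C).
p = 9/45 = 0.200000.
d = −0.75 · ln(1 − (4/3)·0.200000) = −0.75 · ln(0.733333) = −0.75 · (-0.310155) = 0.2326.

0.2326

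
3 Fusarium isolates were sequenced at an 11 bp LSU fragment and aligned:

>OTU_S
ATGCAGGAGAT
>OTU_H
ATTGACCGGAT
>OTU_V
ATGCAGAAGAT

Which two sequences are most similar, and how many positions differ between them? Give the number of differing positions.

Pairwise Hamming distances:
  OTU_S vs OTU_H: 5
  OTU_S vs OTU_V: 1
  OTU_H vs OTU_V: 5
The smallest is 1, between OTU_S and OTU_V.

1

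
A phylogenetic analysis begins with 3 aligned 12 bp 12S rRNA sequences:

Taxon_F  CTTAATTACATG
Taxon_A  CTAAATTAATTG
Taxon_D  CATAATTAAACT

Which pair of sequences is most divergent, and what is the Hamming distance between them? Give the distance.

5

Pairwise Hamming distances:
  Taxon_F vs Taxon_A: 3
  Taxon_F vs Taxon_D: 4
  Taxon_A vs Taxon_D: 5
The largest is 5, between Taxon_A and Taxon_D.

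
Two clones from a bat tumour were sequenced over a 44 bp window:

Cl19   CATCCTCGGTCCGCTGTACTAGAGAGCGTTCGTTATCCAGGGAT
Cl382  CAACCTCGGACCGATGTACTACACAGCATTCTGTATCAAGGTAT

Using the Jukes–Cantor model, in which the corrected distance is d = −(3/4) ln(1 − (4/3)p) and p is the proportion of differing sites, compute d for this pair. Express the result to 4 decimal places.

0.2708

Differing sites — 3:T/A; 10:T/A; 14:C/A; 22:G/C; 24:G/C; 28:G/A; 32:G/T; 33:T/G; 38:C/A; 42:G/T.
p = 10/44 = 0.227273.
d = −0.75 · ln(1 − (4/3)·0.227273) = −0.75 · ln(0.696969) = −0.75 · (-0.361014) = 0.2708.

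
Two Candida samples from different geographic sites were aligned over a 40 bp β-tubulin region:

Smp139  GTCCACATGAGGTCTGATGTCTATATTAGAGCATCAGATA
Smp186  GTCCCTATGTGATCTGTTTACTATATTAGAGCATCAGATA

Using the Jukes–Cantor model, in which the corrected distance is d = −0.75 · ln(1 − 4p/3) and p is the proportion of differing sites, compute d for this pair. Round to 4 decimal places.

Differing sites — 5:A/C; 6:C/T; 10:A/T; 12:G/A; 17:A/T; 19:G/T; 20:T/A.
p = 7/40 = 0.175000.
d = −0.75 · ln(1 − (4/3)·0.175000) = −0.75 · ln(0.766667) = −0.75 · (-0.265703) = 0.1993.

0.1993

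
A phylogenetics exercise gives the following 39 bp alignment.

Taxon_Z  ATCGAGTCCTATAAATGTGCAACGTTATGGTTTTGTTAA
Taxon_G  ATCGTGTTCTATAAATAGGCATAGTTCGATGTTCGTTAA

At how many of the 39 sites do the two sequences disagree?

12

Differing sites — 5:A/T; 8:C/T; 17:G/A; 18:T/G; 22:A/T; 23:C/A; 27:A/C; 28:T/G; 29:G/A; 30:G/T; 31:T/G; 34:T/C.
That gives 12 mismatches out of 39 aligned sites, so the Hamming distance is 12.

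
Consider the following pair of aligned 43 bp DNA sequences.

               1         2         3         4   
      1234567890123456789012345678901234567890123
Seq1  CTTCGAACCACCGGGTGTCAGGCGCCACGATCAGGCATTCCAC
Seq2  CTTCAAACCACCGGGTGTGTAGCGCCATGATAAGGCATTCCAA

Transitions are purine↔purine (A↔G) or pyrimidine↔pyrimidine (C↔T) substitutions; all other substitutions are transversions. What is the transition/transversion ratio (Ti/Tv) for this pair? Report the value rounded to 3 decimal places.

0.750

Differing sites — 5:G/A (Ti); 19:C/G (Tv); 20:A/T (Tv); 21:G/A (Ti); 28:C/T (Ti); 32:C/A (Tv); 43:C/A (Tv).
Of the 7 differences, 3 transitions and 4 transversions, so Ti/Tv = 3/4 = 0.750.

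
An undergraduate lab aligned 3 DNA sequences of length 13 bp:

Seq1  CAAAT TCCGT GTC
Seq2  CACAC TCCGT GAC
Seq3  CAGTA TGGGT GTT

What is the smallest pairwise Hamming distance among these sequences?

Pairwise Hamming distances:
  Seq1 vs Seq2: 3
  Seq1 vs Seq3: 6
  Seq2 vs Seq3: 7
The smallest is 3, between Seq1 and Seq2.

3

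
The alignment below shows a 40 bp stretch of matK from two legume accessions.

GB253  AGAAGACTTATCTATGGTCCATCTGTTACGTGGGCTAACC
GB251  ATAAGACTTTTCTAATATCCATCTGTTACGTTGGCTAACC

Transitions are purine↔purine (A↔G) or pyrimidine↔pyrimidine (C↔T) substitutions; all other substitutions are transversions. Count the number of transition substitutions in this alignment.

1

Mismatches occur at site 2 (G↔T, transversion), site 10 (A↔T, transversion), site 15 (T↔A, transversion), site 16 (G↔T, transversion), site 17 (G↔A, transition), site 32 (G↔T, transversion).
Of the 6 differences, 1 transition and 5 transversions, so the answer is 1.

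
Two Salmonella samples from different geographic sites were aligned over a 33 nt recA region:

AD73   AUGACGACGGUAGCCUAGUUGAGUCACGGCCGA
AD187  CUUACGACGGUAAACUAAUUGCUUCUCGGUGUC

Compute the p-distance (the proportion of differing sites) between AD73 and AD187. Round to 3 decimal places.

0.364

The sequences differ at positions 1 (A/C), 3 (G/U), 13 (G/A), 14 (C/A), 18 (G/A), 22 (A/C), 23 (G/U), 26 (A/U), 30 (C/U), 31 (C/G), 32 (G/U), 33 (A/C).
There are 12 differences over 33 sites, so p = 12/33 = 0.364.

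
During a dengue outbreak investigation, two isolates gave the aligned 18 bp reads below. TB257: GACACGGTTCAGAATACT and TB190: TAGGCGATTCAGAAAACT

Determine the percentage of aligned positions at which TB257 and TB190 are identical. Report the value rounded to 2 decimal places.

72.22%

Differing sites — 1:G/T; 3:C/G; 4:A/G; 7:G/A; 15:T/A.
13 of the 18 sites match, so the percent identity is 13/18 × 100 = 72.22%.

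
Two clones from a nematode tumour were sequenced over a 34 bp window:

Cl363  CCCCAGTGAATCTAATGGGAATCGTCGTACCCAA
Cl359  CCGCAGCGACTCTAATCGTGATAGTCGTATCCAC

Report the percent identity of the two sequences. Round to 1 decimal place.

73.5%

Mismatches occur at site 3 (C↔G), site 7 (T↔C), site 10 (A↔C), site 17 (G↔C), site 19 (G↔T), site 20 (A↔G), site 23 (C↔A), site 30 (C↔T), site 34 (A↔C).
25 of the 34 sites match, so the percent identity is 25/34 × 100 = 73.5%.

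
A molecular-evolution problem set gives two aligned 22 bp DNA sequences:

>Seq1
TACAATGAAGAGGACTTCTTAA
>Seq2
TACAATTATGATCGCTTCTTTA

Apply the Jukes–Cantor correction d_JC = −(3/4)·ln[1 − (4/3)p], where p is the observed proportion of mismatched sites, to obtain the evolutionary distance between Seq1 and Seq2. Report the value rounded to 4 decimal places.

Differing sites — 7:G/T; 9:A/T; 12:G/T; 13:G/C; 14:A/G; 21:A/T.
p = 6/22 = 0.272727.
d = −0.75 · ln(1 − (4/3)·0.272727) = −0.75 · ln(0.636364) = −0.75 · (-0.451985) = 0.3390.

0.3390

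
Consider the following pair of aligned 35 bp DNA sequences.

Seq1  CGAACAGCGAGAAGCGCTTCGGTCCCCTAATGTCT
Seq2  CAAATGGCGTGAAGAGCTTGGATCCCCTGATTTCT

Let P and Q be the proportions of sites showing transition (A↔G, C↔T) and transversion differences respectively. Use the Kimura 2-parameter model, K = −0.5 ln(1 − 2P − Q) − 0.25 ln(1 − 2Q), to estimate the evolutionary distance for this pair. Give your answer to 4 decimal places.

The sequences differ at positions 2 (G/A, transition), 5 (C/T, transition), 6 (A/G, transition), 10 (A/T, transversion), 15 (C/A, transversion), 20 (C/G, transversion), 22 (G/A, transition), 29 (A/G, transition), 32 (G/T, transversion).
Of the 9 differences, 5 transitions and 4 transversions over 35 sites: P = 5/35 = 0.142857, Q = 4/35 = 0.114286.
d = −0.5·ln(0.600000) − 0.25·ln(0.771428) = −0.5·(-0.510826) − 0.25·(-0.259512) = 0.3203.

0.3203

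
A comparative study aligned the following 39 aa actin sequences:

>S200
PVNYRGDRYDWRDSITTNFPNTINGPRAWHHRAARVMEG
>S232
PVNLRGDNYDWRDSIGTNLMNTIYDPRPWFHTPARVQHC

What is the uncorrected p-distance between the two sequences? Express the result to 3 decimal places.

Mismatches occur at site 4 (Y→L), site 8 (R→N), site 16 (T→G), site 19 (F→L), site 20 (P→M), site 24 (N→Y), site 25 (G→D), site 28 (A→P), site 30 (H→F), site 32 (R→T), site 33 (A→P), site 37 (M→Q), site 38 (E→H), site 39 (G→C).
There are 14 differences over 39 sites, so p = 14/39 = 0.359.

0.359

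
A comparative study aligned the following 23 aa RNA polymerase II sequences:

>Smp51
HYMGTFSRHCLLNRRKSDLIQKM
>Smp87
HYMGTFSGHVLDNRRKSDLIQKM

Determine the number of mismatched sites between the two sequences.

3

Mismatches occur at site 8 (R→G), site 10 (C→V), site 12 (L→D).
That gives 3 mismatches out of 23 aligned sites, so the Hamming distance is 3.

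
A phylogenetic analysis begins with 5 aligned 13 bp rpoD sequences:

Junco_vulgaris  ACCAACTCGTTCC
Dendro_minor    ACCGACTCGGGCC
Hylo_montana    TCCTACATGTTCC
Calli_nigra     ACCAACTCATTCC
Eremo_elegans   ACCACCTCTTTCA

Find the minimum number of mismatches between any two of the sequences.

1

Pairwise Hamming distances:
  Junco_vulgaris vs Dendro_minor: 3
  Junco_vulgaris vs Hylo_montana: 4
  Junco_vulgaris vs Calli_nigra: 1
  Junco_vulgaris vs Eremo_elegans: 3
  Dendro_minor vs Hylo_montana: 6
  Dendro_minor vs Calli_nigra: 4
  Dendro_minor vs Eremo_elegans: 6
  Hylo_montana vs Calli_nigra: 5
  Hylo_montana vs Eremo_elegans: 7
  Calli_nigra vs Eremo_elegans: 3
The smallest is 1, between Junco_vulgaris and Calli_nigra.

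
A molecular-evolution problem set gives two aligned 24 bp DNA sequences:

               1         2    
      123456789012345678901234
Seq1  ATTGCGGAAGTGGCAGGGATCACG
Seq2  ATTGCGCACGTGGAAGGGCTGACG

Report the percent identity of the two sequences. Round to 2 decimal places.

Mismatches occur at site 7 (G/C), site 9 (A/C), site 14 (C/A), site 19 (A/C), site 21 (C/G).
19 of the 24 sites match, so the percent identity is 19/24 × 100 = 79.17%.

79.17%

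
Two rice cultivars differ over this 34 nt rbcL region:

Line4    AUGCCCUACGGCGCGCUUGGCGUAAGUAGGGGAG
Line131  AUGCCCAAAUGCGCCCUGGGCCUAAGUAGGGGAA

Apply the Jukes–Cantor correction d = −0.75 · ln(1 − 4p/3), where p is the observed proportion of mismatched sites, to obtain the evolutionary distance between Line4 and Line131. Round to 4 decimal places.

0.2407

Differing sites — 7:U/A; 9:C/A; 10:G/U; 15:G/C; 18:U/G; 22:G/C; 34:G/A.
p = 7/34 = 0.205882.
d = −0.75 · ln(1 − (4/3)·0.205882) = −0.75 · ln(0.725491) = −0.75 · (-0.320907) = 0.2407.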